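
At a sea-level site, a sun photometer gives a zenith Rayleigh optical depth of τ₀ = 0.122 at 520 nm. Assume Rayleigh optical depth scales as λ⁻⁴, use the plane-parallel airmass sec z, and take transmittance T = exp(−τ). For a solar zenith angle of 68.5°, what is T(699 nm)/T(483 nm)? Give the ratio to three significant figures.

Airmass: sec 68.5° = 2.7285.
τ(699 nm) = 0.122 × (520/699)⁴ × 2.7285 = 0.122 × 0.3063 × 2.7285 = 0.1020.
τ(483 nm) = 0.122 × (520/483)⁴ × 2.7285 = 0.122 × 1.3435 × 2.7285 = 0.4472.
T(699)/T(483) = exp(τ_B − τ_A) = exp(0.3453) = 1.4124.

1.41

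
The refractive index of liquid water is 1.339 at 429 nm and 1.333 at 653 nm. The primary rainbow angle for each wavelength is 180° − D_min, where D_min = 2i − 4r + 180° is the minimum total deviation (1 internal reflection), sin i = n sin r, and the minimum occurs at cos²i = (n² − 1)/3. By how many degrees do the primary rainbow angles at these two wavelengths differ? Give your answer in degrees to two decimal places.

At 429 nm (n = 1.339): cos²i = 0.26431 → i = 59.062°, r = 39.834°, D_min = 138.786°, rainbow angle = 41.214°.
At 653 nm (n = 1.333): cos²i = 0.25896 → i = 59.410°, r = 40.225°, D_min = 137.922°, rainbow angle = 42.078°.
Angular width = |41.214° − 42.078°| = 0.865°.

0.86°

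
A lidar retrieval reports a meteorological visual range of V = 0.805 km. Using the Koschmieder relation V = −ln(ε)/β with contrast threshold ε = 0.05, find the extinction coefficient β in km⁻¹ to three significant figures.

β = −ln(0.05) / V = 2.996 / 0.805 = 3.7214 km⁻¹.

3.72 km⁻¹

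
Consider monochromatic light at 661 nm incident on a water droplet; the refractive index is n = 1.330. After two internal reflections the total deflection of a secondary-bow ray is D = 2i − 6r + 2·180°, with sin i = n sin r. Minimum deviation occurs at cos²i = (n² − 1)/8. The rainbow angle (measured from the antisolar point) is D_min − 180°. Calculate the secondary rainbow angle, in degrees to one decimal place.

cos²i = (1.76890 − 1)/8 = 0.09611; i = arccos(0.31002) = 71.940°.
sin r = sin 71.940°/1.330 = 0.71483; r = 45.630°.
D_min = 2·71.940° − 6·45.630° + 360° = 230.101°.
Rainbow angle = D_min − 180° = 50.101°.

50.1°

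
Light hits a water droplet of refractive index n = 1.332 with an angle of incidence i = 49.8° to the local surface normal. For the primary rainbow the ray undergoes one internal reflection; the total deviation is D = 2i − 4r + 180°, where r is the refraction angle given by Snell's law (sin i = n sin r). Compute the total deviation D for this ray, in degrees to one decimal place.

sin r = sin 49.8° / 1.332 = 0.7638/1.332 = 0.5734; r = 34.99°.
D = 2·49.8° − 4·34.99° + 180° = 99.60° − 139.96° + 180° = 139.64°.

139.6°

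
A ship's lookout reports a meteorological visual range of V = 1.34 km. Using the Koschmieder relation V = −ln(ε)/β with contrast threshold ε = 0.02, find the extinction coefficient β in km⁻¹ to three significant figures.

β = −ln(0.02) / V = 3.912 / 1.34 = 2.9194 km⁻¹.

2.92 km⁻¹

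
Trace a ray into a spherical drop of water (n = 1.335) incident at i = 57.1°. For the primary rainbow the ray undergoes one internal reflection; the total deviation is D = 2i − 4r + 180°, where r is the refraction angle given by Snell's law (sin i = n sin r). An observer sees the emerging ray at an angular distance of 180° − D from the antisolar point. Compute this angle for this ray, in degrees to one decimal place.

41.7°

sin r = sin 57.1° / 1.335 = 0.8396/1.335 = 0.6289; r = 38.97°.
D = 2·57.1° − 4·38.97° + 180° = 114.20° − 155.88° + 180° = 138.32°.
Angle from antisolar point = 180° − D = 41.68°.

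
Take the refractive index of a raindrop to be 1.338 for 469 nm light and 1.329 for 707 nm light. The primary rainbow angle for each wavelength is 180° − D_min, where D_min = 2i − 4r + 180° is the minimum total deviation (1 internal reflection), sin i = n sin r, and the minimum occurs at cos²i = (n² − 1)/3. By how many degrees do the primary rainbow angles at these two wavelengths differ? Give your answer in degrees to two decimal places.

1.31°

At 469 nm (n = 1.338): cos²i = 0.26341 → i = 59.120°, r = 39.899°, D_min = 138.643°, rainbow angle = 41.357°.
At 707 nm (n = 1.329): cos²i = 0.25541 → i = 59.643°, r = 40.487°, D_min = 137.337°, rainbow angle = 42.663°.
Angular width = |41.357° − 42.663°| = 1.307°.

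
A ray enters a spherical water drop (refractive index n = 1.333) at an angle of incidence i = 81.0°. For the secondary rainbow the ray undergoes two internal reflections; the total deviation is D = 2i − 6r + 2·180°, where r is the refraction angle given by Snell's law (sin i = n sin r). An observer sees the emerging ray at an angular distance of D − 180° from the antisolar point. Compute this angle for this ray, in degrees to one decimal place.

55.1°

sin r = sin 81.0° / 1.333 = 0.9877/1.333 = 0.7410; r = 47.81°.
D = 2·81.0° − 6·47.81° + 2·180° = 162.00° − 286.88° + 360° = 235.12°.
Angle from antisolar point = D − 180° = 55.12°.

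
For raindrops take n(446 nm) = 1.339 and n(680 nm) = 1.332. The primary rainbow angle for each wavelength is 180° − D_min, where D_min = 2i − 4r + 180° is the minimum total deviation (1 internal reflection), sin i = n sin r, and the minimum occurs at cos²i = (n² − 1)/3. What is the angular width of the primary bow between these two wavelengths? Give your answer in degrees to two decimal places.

1.01°

At 446 nm (n = 1.339): cos²i = 0.26431 → i = 59.062°, r = 39.834°, D_min = 138.786°, rainbow angle = 41.214°.
At 680 nm (n = 1.332): cos²i = 0.25807 → i = 59.469°, r = 40.290°, D_min = 137.776°, rainbow angle = 42.224°.
Angular width = |41.214° − 42.224°| = 1.010°.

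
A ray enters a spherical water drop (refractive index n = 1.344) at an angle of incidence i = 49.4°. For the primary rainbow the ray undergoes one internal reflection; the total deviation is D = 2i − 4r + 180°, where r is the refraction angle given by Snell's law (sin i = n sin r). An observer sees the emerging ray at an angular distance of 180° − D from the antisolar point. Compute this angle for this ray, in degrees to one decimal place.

sin r = sin 49.4° / 1.344 = 0.7593/1.344 = 0.5649; r = 34.40°.
D = 2·49.4° − 4·34.40° + 180° = 98.80° − 137.59° + 180° = 141.21°.
Angle from antisolar point = 180° − D = 38.79°.

38.8°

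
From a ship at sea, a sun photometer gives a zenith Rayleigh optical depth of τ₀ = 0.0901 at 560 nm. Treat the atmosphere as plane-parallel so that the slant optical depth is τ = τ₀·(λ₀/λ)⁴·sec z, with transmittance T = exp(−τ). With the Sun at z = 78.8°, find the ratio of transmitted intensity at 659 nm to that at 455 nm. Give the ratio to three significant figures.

Airmass: sec 78.8° = 5.1484.
τ(659 nm) = 0.0901 × (560/659)⁴ × 5.1484 = 0.0901 × 0.5214 × 5.1484 = 0.2419.
τ(455 nm) = 0.0901 × (560/455)⁴ × 5.1484 = 0.0901 × 2.2946 × 5.1484 = 1.0644.
T(659)/T(455) = exp(τ_B − τ_A) = exp(0.8225) = 2.2762.

2.28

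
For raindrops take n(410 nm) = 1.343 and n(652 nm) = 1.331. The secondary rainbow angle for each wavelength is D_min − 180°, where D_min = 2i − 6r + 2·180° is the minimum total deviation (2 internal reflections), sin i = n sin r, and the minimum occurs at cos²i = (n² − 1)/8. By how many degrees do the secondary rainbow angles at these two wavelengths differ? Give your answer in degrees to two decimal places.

At 410 nm (n = 1.343): cos²i = 0.10046 → i = 71.522°, r = 44.928°, D_min = 233.478°, rainbow angle = 53.478°.
At 652 nm (n = 1.331): cos²i = 0.09645 → i = 71.907°, r = 45.575°, D_min = 230.365°, rainbow angle = 50.365°.
Angular width = |53.478° − 50.365°| = 3.113°.

3.11°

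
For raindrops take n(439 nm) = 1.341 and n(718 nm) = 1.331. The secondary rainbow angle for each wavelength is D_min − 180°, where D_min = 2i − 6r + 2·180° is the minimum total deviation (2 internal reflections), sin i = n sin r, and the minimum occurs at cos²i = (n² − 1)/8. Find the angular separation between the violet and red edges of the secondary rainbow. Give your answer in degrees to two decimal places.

At 439 nm (n = 1.341): cos²i = 0.09979 → i = 71.586°, r = 45.034°, D_min = 232.966°, rainbow angle = 52.966°.
At 718 nm (n = 1.331): cos²i = 0.09645 → i = 71.907°, r = 45.575°, D_min = 230.365°, rainbow angle = 50.365°.
Angular width = |52.966° − 50.365°| = 2.601°.

2.60°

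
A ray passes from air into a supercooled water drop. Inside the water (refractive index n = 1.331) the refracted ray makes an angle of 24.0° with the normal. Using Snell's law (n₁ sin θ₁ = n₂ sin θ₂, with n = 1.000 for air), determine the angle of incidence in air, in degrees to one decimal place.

32.8°

Snell: sin θ_i = n · sin θ_r = 1.331 × sin 24.0° = 1.331 × 0.4067 = 0.5414.
θ_i = arcsin(0.5414) = 32.78°.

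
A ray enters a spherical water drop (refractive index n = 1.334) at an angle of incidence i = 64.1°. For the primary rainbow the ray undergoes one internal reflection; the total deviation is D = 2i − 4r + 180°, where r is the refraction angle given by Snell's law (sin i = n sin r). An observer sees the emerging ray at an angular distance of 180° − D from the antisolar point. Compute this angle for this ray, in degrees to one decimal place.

sin r = sin 64.1° / 1.334 = 0.8996/1.334 = 0.6743; r = 42.40°.
D = 2·64.1° − 4·42.40° + 180° = 128.20° − 169.61° + 180° = 138.59°.
Angle from antisolar point = 180° − D = 41.41°.

41.4°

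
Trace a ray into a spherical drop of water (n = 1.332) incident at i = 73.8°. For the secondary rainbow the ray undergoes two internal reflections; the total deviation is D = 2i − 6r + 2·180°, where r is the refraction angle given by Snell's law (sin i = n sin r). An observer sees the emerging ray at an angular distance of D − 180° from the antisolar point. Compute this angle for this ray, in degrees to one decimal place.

sin r = sin 73.8° / 1.332 = 0.9603/1.332 = 0.7209; r = 46.13°.
D = 2·73.8° − 6·46.13° + 2·180° = 147.60° − 276.79° + 360° = 230.81°.
Angle from antisolar point = D − 180° = 50.81°.

50.8°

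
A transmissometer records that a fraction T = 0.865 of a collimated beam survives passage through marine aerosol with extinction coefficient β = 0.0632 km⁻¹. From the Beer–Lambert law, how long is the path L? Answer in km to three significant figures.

2.29 km

Beer–Lambert: T = exp(−βL) ⇒ L = −ln(T)/β = −ln(0.865)/0.0632 = 0.1450/0.0632 = 2.295 km.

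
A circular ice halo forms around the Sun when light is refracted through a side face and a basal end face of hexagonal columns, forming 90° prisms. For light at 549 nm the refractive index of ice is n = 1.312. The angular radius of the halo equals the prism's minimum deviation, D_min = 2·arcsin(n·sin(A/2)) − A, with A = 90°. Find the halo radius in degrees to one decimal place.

46.2°

n·sin(A/2) = 1.312 × sin 45° = 1.312 × 0.7071 = 0.9277.
D_min = 2·arcsin(0.9277) − 90° = 2 × 68.083° − 90° = 46.166°.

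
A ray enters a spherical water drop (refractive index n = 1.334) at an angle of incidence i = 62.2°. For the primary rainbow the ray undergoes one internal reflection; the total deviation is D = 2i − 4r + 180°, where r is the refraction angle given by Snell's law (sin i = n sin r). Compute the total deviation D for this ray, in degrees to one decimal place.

138.3°

sin r = sin 62.2° / 1.334 = 0.8846/1.334 = 0.6631; r = 41.54°.
D = 2·62.2° − 4·41.54° + 180° = 124.40° − 166.15° + 180° = 138.25°.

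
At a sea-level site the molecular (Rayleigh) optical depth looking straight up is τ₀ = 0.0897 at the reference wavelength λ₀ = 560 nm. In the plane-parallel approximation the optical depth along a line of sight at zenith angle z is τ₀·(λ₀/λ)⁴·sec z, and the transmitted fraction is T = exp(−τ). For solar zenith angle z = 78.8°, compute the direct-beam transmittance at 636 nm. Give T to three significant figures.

0.758

sec 78.8° = 5.1484.
τ = 0.0897 × (560/636)⁴ × 5.1484 = 0.0897 × 0.6011 × 5.1484 = 0.2776.
T = exp(−0.2776) = 0.7576.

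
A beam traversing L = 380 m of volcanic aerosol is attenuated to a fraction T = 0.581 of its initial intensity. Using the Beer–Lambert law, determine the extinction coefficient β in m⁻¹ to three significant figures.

Beer–Lambert: T = exp(−βL) ⇒ β = −ln(T)/L = −ln(0.581)/380 = 0.5430/380 = 0.001429 m⁻¹.

0.00143 m⁻¹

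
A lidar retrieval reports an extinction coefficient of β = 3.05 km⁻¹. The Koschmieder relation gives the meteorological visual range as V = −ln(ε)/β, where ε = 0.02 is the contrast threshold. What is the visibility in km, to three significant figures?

1.28 km

V = −ln(0.02) / 3.05 = 3.912 / 3.05 = 1.2826 km.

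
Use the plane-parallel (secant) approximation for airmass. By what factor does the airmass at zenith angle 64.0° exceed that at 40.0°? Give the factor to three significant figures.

X(64.0°)/X(40.0°) = sec 64.0° / sec 40.0° = cos 40.0° / cos 64.0° = 0.7660/0.4384 = 1.7475.

1.75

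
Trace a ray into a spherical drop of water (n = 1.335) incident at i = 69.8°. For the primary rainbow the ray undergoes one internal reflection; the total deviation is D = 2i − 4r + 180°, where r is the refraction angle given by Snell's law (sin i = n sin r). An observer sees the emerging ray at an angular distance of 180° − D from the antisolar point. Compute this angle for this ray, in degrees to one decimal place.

39.1°

sin r = sin 69.8° / 1.335 = 0.9385/1.335 = 0.7030; r = 44.67°.
D = 2·69.8° − 4·44.67° + 180° = 139.60° − 178.67° + 180° = 140.93°.
Angle from antisolar point = 180° − D = 39.07°.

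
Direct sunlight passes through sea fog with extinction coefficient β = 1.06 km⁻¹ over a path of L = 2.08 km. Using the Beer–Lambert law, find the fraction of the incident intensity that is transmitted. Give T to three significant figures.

0.110

τ = β·L = 1.06 × 2.08 = 2.2048.
T = exp(−2.2048) = 0.1103.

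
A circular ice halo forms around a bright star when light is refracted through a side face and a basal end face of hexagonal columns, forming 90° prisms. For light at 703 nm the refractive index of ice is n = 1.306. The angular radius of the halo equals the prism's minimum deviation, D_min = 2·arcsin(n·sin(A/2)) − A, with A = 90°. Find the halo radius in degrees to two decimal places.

44.88°

n·sin(A/2) = 1.306 × sin 45° = 1.306 × 0.7071 = 0.9235.
D_min = 2·arcsin(0.9235) − 90° = 2 × 67.440° − 90° = 44.881°.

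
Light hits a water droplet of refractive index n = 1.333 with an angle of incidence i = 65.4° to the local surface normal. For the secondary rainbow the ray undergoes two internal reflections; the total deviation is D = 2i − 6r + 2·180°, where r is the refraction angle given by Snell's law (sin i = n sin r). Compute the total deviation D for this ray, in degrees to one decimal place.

sin r = sin 65.4° / 1.333 = 0.9092/1.333 = 0.6821; r = 43.01°.
D = 2·65.4° − 6·43.01° + 2·180° = 130.80° − 258.05° + 360° = 232.75°.

232.8°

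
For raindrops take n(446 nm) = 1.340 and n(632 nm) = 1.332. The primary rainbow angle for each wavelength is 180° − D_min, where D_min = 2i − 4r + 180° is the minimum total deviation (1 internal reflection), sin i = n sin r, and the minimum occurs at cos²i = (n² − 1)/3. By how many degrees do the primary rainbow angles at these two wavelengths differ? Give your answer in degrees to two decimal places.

At 446 nm (n = 1.340): cos²i = 0.26520 → i = 59.004°, r = 39.770°, D_min = 138.929°, rainbow angle = 41.071°.
At 632 nm (n = 1.332): cos²i = 0.25807 → i = 59.469°, r = 40.290°, D_min = 137.776°, rainbow angle = 42.224°.
Angular width = |41.071° − 42.224°| = 1.153°.

1.15°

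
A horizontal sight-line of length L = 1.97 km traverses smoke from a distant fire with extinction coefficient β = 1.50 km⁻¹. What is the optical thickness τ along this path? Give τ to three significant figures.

τ = β·L = 1.50 × 1.97 = 2.9550.

2.96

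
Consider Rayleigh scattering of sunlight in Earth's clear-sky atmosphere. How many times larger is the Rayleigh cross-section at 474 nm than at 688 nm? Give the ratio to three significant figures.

4.44

Rayleigh scattering ∝ λ⁻⁴, so the ratio of coefficients is the inverse fourth power of the wavelength ratio.
σ(474)/σ(688) = (688/474)⁴ = (1.4515)⁴ = 4.439.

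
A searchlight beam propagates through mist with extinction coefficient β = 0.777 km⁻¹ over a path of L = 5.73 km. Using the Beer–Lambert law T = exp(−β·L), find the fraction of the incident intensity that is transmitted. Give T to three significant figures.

τ = β·L = 0.777 × 5.73 = 4.4522.
T = exp(−4.4522) = 0.0117.

0.0117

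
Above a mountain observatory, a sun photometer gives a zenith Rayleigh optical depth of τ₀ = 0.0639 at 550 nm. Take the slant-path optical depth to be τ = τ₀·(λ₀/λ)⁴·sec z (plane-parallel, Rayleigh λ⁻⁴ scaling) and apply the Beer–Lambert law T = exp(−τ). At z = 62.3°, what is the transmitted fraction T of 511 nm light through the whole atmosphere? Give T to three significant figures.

0.832

sec 62.3° = 2.1513.
τ = 0.0639 × (550/511)⁴ × 2.1513 = 0.0639 × 1.3420 × 2.1513 = 0.1845.
T = exp(−0.1845) = 0.8315.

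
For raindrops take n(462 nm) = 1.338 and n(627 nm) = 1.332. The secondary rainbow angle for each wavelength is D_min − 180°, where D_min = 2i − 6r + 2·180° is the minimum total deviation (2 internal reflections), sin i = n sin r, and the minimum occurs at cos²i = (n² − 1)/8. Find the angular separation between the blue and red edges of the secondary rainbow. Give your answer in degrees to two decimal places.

1.56°

At 462 nm (n = 1.338): cos²i = 0.09878 → i = 71.682°, r = 45.195°, D_min = 232.193°, rainbow angle = 52.193°.
At 627 nm (n = 1.332): cos²i = 0.09678 → i = 71.875°, r = 45.520°, D_min = 230.628°, rainbow angle = 50.628°.
Angular width = |52.193° − 50.628°| = 1.564°.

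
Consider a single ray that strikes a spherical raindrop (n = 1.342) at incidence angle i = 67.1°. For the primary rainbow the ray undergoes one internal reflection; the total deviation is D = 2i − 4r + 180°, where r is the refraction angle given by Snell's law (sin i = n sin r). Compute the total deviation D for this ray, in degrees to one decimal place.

140.8°

sin r = sin 67.1° / 1.342 = 0.9212/1.342 = 0.6864; r = 43.35°.
D = 2·67.1° − 4·43.35° + 180° = 134.20° − 173.39° + 180° = 140.81°.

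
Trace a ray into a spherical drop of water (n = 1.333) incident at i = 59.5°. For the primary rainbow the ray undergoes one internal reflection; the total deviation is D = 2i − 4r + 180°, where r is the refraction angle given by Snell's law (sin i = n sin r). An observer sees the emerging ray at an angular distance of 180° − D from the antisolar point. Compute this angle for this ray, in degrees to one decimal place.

sin r = sin 59.5° / 1.333 = 0.8616/1.333 = 0.6464; r = 40.27°.
D = 2·59.5° − 4·40.27° + 180° = 119.00° − 161.08° + 180° = 137.92°.
Angle from antisolar point = 180° − D = 42.08°.

42.1°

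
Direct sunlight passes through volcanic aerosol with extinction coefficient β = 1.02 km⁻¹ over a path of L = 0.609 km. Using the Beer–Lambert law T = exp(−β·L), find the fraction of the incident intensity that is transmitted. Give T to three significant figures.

τ = β·L = 1.02 × 0.609 = 0.6212.
T = exp(−0.6212) = 0.5373.

0.537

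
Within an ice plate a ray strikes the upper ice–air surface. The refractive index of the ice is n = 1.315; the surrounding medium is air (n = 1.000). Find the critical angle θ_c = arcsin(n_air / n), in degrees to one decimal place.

sin θ_c = n_air / n = 1.000 / 1.315 = 0.7605.
θ_c = arcsin(0.7605) = 49.50°.

49.5°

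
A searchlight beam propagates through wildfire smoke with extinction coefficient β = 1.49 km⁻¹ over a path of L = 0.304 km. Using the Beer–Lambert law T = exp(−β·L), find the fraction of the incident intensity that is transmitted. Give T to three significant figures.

τ = β·L = 1.49 × 0.304 = 0.4530.
T = exp(−0.4530) = 0.6357.

0.636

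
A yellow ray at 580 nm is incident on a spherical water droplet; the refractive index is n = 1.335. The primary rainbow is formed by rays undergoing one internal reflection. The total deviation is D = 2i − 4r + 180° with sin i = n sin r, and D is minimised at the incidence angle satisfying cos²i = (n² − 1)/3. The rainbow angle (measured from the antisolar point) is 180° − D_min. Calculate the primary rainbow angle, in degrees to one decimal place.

41.8°

cos²i = (1.78222 − 1)/3 = 0.26074; i = arccos(0.51063) = 59.294°.
sin r = sin 59.294°/1.335 = 0.64405; r = 40.094°.
D_min = 2·59.294° − 4·40.094° + 180° = 138.212°.
Rainbow angle = 180° − D_min = 41.788°.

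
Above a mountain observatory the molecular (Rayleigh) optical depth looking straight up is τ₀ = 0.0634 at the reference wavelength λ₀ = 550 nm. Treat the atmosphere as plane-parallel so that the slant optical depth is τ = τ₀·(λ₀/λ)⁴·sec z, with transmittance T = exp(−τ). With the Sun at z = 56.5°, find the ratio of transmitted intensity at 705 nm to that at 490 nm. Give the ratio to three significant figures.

Airmass: sec 56.5° = 1.8118.
τ(705 nm) = 0.0634 × (550/705)⁴ × 1.8118 = 0.0634 × 0.3704 × 1.8118 = 0.0425.
τ(490 nm) = 0.0634 × (550/490)⁴ × 1.8118 = 0.0634 × 1.5873 × 1.8118 = 0.1823.
T(705)/T(490) = exp(τ_B − τ_A) = exp(0.1398) = 1.1500.

1.15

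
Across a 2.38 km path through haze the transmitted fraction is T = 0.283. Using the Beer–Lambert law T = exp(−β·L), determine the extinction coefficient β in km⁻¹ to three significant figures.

0.530 km⁻¹

Beer–Lambert: T = exp(−βL) ⇒ β = −ln(T)/L = −ln(0.283)/2.38 = 1.2623/2.38 = 0.5304 km⁻¹.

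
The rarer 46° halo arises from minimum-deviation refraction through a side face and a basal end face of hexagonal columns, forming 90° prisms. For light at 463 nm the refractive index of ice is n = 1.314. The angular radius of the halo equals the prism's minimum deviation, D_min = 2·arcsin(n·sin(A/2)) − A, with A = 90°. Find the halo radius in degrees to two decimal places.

n·sin(A/2) = 1.314 × sin 45° = 1.314 × 0.7071 = 0.9291.
D_min = 2·arcsin(0.9291) − 90° = 2 × 68.301° − 90° = 46.602°.

46.60°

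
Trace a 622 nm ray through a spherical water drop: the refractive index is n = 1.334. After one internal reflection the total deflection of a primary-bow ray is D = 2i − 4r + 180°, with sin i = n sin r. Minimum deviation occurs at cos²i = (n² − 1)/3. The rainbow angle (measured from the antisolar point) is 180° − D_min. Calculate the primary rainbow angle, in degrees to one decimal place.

cos²i = (1.77956 − 1)/3 = 0.25985; i = arccos(0.50976) = 59.352°.
sin r = sin 59.352°/1.334 = 0.64492; r = 40.159°.
D_min = 2·59.352° − 4·40.159° + 180° = 138.067°.
Rainbow angle = 180° − D_min = 41.933°.

41.9°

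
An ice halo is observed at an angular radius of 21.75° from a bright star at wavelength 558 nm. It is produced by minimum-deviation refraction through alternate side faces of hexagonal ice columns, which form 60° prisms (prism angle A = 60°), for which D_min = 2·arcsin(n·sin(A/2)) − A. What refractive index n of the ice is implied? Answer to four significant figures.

1.309

Rearranging: n = sin((D_min + A)/2) / sin(A/2).
(D_min + A)/2 = (21.75° + 60°)/2 = 40.875°.
n = sin 40.875° / sin 30° = 0.6544 / 0.5000 = 1.3088.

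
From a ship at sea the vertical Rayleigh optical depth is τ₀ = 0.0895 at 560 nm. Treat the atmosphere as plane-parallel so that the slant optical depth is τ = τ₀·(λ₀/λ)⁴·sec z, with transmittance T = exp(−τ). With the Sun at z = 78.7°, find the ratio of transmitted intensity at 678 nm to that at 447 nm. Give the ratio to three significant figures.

2.49

Airmass: sec 78.7° = 5.1034.
τ(678 nm) = 0.0895 × (560/678)⁴ × 5.1034 = 0.0895 × 0.4654 × 5.1034 = 0.2126.
τ(447 nm) = 0.0895 × (560/447)⁴ × 5.1034 = 0.0895 × 2.4633 × 5.1034 = 1.1251.
T(678)/T(447) = exp(τ_B − τ_A) = exp(0.9126) = 2.4907.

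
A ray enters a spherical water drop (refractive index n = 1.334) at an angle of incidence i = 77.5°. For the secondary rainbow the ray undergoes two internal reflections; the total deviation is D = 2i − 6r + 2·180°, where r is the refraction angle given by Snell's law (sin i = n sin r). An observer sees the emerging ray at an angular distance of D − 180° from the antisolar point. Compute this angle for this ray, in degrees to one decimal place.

sin r = sin 77.5° / 1.334 = 0.9763/1.334 = 0.7319; r = 47.04°.
D = 2·77.5° − 6·47.04° + 2·180° = 155.00° − 282.25° + 360° = 232.75°.
Angle from antisolar point = D − 180° = 52.75°.

52.7°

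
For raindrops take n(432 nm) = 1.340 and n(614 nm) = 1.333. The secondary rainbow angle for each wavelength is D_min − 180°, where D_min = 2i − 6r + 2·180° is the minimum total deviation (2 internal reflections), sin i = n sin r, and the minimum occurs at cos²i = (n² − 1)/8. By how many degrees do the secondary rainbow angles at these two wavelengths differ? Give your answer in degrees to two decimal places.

1.82°

At 432 nm (n = 1.340): cos²i = 0.09945 → i = 71.618°, r = 45.088°, D_min = 232.709°, rainbow angle = 52.709°.
At 614 nm (n = 1.333): cos²i = 0.09711 → i = 71.843°, r = 45.466°, D_min = 230.891°, rainbow angle = 50.891°.
Angular width = |52.709° − 50.891°| = 1.818°.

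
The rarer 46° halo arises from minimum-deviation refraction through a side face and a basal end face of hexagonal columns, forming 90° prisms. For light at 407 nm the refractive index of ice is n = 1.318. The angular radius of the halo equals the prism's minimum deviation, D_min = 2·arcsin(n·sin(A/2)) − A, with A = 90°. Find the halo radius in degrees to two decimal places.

47.49°

n·sin(A/2) = 1.318 × sin 45° = 1.318 × 0.7071 = 0.9320.
D_min = 2·arcsin(0.9320) − 90° = 2 × 68.743° − 90° = 47.487°.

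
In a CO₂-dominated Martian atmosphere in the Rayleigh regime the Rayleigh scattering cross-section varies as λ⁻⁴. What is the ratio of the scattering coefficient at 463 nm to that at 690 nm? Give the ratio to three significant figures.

Rayleigh scattering ∝ λ⁻⁴, so the ratio of coefficients is the inverse fourth power of the wavelength ratio.
σ(463)/σ(690) = (690/463)⁴ = (1.4903)⁴ = 4.933.

4.93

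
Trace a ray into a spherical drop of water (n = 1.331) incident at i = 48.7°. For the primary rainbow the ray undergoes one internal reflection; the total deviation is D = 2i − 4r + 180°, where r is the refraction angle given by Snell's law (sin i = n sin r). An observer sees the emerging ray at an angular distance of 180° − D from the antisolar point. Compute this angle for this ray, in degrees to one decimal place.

40.1°

sin r = sin 48.7° / 1.331 = 0.7513/1.331 = 0.5644; r = 34.36°.
D = 2·48.7° − 4·34.36° + 180° = 97.40° − 137.45° + 180° = 139.95°.
Angle from antisolar point = 180° − D = 40.05°.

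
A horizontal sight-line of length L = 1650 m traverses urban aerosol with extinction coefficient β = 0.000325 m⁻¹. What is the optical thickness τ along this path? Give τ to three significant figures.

0.536

τ = β·L = 0.000325 × 1650 = 0.5363.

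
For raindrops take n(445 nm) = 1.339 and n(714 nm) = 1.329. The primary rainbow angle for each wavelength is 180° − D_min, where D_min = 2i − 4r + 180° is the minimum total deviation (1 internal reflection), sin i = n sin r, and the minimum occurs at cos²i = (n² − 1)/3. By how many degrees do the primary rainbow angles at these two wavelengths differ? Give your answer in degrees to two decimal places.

1.45°

At 445 nm (n = 1.339): cos²i = 0.26431 → i = 59.062°, r = 39.834°, D_min = 138.786°, rainbow angle = 41.214°.
At 714 nm (n = 1.329): cos²i = 0.25541 → i = 59.643°, r = 40.487°, D_min = 137.337°, rainbow angle = 42.663°.
Angular width = |41.214° − 42.663°| = 1.450°.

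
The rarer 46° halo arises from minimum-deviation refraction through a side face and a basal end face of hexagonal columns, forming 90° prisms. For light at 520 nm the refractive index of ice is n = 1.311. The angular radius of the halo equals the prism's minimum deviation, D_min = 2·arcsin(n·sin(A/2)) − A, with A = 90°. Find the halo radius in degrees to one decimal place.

n·sin(A/2) = 1.311 × sin 45° = 1.311 × 0.7071 = 0.9270.
D_min = 2·arcsin(0.9270) − 90° = 2 × 67.974° − 90° = 45.949°.

45.9°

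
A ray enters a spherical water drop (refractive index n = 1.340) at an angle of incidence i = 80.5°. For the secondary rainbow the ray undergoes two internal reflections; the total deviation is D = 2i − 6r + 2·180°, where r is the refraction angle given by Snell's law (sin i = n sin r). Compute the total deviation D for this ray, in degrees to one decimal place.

236.6°

sin r = sin 80.5° / 1.340 = 0.9863/1.340 = 0.7360; r = 47.39°.
D = 2·80.5° − 6·47.39° + 2·180° = 161.00° − 284.37° + 360° = 236.63°.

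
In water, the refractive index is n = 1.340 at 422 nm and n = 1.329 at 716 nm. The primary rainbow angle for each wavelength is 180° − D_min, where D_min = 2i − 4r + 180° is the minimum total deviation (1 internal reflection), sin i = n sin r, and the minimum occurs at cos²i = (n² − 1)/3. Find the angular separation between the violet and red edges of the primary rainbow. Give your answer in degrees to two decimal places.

1.59°

At 422 nm (n = 1.340): cos²i = 0.26520 → i = 59.004°, r = 39.770°, D_min = 138.929°, rainbow angle = 41.071°.
At 716 nm (n = 1.329): cos²i = 0.25541 → i = 59.643°, r = 40.487°, D_min = 137.337°, rainbow angle = 42.663°.
Angular width = |41.071° − 42.663°| = 1.592°.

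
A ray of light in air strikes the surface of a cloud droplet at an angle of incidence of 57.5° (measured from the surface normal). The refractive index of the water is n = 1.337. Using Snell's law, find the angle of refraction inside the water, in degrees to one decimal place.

Snell: sin θ_r = sin θ_i / n = sin 57.5° / 1.337 = 0.8434 / 1.337 = 0.6308.
θ_r = arcsin(0.6308) = 39.11°.

39.1°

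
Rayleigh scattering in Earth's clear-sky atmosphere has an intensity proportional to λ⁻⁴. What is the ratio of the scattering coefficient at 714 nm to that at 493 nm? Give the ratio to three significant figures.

Rayleigh scattering ∝ λ⁻⁴, so the ratio of coefficients is the inverse fourth power of the wavelength ratio.
σ(714)/σ(493) = (493/714)⁴ = (0.6905)⁴ = 0.2273.

0.227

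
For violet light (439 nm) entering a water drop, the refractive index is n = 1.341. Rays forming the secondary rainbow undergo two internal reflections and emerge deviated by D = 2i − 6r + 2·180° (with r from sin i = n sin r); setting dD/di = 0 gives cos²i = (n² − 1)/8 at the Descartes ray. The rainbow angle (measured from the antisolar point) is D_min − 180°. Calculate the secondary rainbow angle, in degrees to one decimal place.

53.0°

cos²i = (1.79828 − 1)/8 = 0.09979; i = arccos(0.31589) = 71.586°.
sin r = sin 71.586°/1.341 = 0.70753; r = 45.034°.
D_min = 2·71.586° − 6·45.034° + 360° = 232.966°.
Rainbow angle = D_min − 180° = 52.966°.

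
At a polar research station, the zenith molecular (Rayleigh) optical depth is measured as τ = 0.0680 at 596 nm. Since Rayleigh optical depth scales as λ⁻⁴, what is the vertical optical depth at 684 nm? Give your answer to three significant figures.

0.0392

τ(684 nm) = τ(596 nm) × (596/684)⁴ = 0.0680 × (0.8713)⁴ = 0.0680 × 0.5764 = 0.0392.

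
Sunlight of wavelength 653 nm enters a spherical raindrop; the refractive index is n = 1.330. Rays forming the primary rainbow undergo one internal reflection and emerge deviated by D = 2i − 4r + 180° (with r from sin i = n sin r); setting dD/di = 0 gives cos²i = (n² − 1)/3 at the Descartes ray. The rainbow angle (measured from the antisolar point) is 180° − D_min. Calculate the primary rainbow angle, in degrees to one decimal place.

cos²i = (1.76890 − 1)/3 = 0.25630; i = arccos(0.50626) = 59.585°.
sin r = sin 59.585°/1.330 = 0.64841; r = 40.422°.
D_min = 2·59.585° − 4·40.422° + 180° = 137.484°.
Rainbow angle = 180° − D_min = 42.516°.

42.5°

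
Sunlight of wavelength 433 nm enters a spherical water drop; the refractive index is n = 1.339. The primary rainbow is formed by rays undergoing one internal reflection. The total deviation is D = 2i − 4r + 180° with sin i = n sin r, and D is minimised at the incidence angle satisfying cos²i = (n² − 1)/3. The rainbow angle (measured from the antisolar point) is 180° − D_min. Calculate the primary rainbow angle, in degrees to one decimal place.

41.2°

cos²i = (1.79292 − 1)/3 = 0.26431; i = arccos(0.51411) = 59.062°.
sin r = sin 59.062°/1.339 = 0.64057; r = 39.834°.
D_min = 2·59.062° − 4·39.834° + 180° = 138.786°.
Rainbow angle = 180° − D_min = 41.214°.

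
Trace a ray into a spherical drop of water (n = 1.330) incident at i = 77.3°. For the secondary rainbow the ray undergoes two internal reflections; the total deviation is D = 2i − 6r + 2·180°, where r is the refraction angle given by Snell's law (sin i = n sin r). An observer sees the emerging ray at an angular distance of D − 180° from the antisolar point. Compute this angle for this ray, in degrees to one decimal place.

sin r = sin 77.3° / 1.330 = 0.9755/1.330 = 0.7335; r = 47.18°.
D = 2·77.3° − 6·47.18° + 2·180° = 154.60° − 283.08° + 360° = 231.52°.
Angle from antisolar point = D − 180° = 51.52°.

51.5°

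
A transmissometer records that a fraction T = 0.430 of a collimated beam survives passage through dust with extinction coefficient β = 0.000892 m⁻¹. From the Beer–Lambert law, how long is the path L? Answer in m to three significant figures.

946 m

Beer–Lambert: T = exp(−βL) ⇒ L = −ln(T)/β = −ln(0.430)/0.000892 = 0.8440/0.000892 = 946.2 m.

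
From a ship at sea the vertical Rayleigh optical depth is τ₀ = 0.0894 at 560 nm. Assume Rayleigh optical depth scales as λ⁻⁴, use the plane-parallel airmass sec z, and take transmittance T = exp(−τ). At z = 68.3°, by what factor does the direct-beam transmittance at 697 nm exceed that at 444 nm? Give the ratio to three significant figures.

Airmass: sec 68.3° = 2.7046.
τ(697 nm) = 0.0894 × (560/697)⁴ × 2.7046 = 0.0894 × 0.4167 × 2.7046 = 0.1008.
τ(444 nm) = 0.0894 × (560/444)⁴ × 2.7046 = 0.0894 × 2.5306 × 2.7046 = 0.6119.
T(697)/T(444) = exp(τ_B − τ_A) = exp(0.5111) = 1.6671.

1.67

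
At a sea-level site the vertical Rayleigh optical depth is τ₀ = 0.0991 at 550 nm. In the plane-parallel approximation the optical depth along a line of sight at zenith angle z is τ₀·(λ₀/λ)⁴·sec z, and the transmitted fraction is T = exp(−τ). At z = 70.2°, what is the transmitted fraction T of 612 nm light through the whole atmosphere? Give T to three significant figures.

sec 70.2° = 2.9521.
τ = 0.0991 × (550/612)⁴ × 2.9521 = 0.0991 × 0.6523 × 2.9521 = 0.1908.
T = exp(−0.1908) = 0.8263.

0.826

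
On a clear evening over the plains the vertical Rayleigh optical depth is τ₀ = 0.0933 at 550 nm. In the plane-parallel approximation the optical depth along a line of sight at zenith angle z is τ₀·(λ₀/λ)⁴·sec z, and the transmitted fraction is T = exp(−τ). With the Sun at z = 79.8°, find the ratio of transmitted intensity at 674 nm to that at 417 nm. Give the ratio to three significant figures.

3.90

Airmass: sec 79.8° = 5.6470.
τ(674 nm) = 0.0933 × (550/674)⁴ × 5.6470 = 0.0933 × 0.4434 × 5.6470 = 0.2336.
τ(417 nm) = 0.0933 × (550/417)⁴ × 5.6470 = 0.0933 × 3.0263 × 5.6470 = 1.5944.
T(674)/T(417) = exp(τ_B − τ_A) = exp(1.3608) = 3.8994.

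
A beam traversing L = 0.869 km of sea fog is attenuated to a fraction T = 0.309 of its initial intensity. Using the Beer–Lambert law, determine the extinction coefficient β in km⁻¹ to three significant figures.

1.35 km⁻¹

Beer–Lambert: T = exp(−βL) ⇒ β = −ln(T)/L = −ln(0.309)/0.869 = 1.1744/0.869 = 1.351 km⁻¹.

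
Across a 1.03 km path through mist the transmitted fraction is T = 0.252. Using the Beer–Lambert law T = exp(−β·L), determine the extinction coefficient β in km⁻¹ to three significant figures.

Beer–Lambert: T = exp(−βL) ⇒ β = −ln(T)/L = −ln(0.252)/1.03 = 1.3783/1.03 = 1.338 km⁻¹.

1.34 km⁻¹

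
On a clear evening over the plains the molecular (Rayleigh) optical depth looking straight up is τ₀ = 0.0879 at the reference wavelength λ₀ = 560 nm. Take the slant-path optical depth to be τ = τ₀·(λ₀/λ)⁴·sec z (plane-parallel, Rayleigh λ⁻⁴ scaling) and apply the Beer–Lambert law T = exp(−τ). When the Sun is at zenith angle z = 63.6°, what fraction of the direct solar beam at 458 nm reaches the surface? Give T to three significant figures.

sec 63.6° = 2.2490.
τ = 0.0879 × (560/458)⁴ × 2.2490 = 0.0879 × 2.2351 × 2.2490 = 0.4419.
T = exp(−0.4419) = 0.6428.

0.643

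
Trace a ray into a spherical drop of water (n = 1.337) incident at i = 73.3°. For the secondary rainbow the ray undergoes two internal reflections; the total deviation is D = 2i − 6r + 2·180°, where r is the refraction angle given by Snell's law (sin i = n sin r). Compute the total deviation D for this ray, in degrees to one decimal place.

232.1°

sin r = sin 73.3° / 1.337 = 0.9578/1.337 = 0.7164; r = 45.76°.
D = 2·73.3° − 6·45.76° + 2·180° = 146.60° − 274.55° + 360° = 232.05°.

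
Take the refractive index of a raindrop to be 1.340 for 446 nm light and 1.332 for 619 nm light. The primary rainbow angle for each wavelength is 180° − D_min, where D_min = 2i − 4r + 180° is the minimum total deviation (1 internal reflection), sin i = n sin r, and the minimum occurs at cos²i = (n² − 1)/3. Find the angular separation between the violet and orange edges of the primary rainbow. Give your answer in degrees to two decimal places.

At 446 nm (n = 1.340): cos²i = 0.26520 → i = 59.004°, r = 39.770°, D_min = 138.929°, rainbow angle = 41.071°.
At 619 nm (n = 1.332): cos²i = 0.25807 → i = 59.469°, r = 40.290°, D_min = 137.776°, rainbow angle = 42.224°.
Angular width = |41.071° − 42.224°| = 1.153°.

1.15°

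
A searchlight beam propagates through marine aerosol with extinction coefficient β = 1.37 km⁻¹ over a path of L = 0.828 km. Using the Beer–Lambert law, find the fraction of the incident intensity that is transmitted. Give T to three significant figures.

0.322

τ = β·L = 1.37 × 0.828 = 1.1344.
T = exp(−1.1344) = 0.3216.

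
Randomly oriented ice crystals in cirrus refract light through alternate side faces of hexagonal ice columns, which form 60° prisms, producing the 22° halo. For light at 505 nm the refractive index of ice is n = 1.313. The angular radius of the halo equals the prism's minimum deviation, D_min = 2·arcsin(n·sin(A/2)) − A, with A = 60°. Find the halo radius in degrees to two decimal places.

22.07°

n·sin(A/2) = 1.313 × sin 30° = 1.313 × 0.5000 = 0.6565.
D_min = 2·arcsin(0.6565) − 60° = 2 × 41.033° − 60° = 22.067°.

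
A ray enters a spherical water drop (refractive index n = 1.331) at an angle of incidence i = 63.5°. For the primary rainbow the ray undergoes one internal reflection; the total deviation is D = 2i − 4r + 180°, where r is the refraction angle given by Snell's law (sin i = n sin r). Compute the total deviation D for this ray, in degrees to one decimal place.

138.0°

sin r = sin 63.5° / 1.331 = 0.8949/1.331 = 0.6724; r = 42.25°.
D = 2·63.5° − 4·42.25° + 180° = 127.00° − 169.00° + 180° = 138.00°.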